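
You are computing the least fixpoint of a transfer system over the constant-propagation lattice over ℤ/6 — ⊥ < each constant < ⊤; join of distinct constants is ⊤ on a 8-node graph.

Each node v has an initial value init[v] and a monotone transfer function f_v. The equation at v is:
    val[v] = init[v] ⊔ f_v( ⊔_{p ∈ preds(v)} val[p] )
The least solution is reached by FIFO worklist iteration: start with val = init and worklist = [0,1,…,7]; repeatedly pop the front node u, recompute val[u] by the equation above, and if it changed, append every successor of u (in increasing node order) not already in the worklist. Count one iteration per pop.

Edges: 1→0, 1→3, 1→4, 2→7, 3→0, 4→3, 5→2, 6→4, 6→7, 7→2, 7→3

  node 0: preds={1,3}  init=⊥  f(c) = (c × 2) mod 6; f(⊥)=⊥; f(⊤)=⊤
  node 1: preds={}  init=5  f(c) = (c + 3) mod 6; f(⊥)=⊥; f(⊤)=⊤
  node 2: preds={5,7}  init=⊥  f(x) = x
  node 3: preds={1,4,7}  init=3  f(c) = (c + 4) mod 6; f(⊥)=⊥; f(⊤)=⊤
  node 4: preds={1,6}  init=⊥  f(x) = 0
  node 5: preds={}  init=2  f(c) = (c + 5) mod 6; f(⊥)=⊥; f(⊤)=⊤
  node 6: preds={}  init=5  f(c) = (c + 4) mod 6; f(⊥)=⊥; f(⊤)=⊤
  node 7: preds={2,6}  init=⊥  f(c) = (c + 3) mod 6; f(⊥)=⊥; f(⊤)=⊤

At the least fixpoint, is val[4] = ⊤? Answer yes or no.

Iteration log — 12 steps:
  step 1. node 0  ⊔preds=⊤  new=⊤  old=⊥  +wl: 
  step 2. node 1  ⊔preds=⊥  new=5  stable
  step 3. node 2  ⊔preds=2  new=2  old=⊥  +wl: 
  step 4. node 3  ⊔preds=5  new=3  stable
  step 5. node 4  ⊔preds=5  new=0  old=⊥  +wl: 3
  step 6. node 5  ⊔preds=⊥  new=2  stable
  step 7. node 6  ⊔preds=⊥  new=5  stable
  step 8. node 7  ⊔preds=⊤  new=⊤  old=⊥  +wl: 2
  step 9. node 3  ⊔preds=⊤  new=⊤  old=3  +wl: 0
  step 10. node 2  ⊔preds=⊤  new=⊤  old=2  +wl: 7
  step 11. node 0  ⊔preds=⊤  new=⊤  stable
  step 12. node 7  ⊔preds=⊤  new=⊤  stable

Least fixpoint reached:
  node 0: ⊤
  node 1: 5
  node 2: ⊤
  node 3: ⊤
  node 4: 0
  node 5: 2
  node 6: 5
  node 7: ⊤

no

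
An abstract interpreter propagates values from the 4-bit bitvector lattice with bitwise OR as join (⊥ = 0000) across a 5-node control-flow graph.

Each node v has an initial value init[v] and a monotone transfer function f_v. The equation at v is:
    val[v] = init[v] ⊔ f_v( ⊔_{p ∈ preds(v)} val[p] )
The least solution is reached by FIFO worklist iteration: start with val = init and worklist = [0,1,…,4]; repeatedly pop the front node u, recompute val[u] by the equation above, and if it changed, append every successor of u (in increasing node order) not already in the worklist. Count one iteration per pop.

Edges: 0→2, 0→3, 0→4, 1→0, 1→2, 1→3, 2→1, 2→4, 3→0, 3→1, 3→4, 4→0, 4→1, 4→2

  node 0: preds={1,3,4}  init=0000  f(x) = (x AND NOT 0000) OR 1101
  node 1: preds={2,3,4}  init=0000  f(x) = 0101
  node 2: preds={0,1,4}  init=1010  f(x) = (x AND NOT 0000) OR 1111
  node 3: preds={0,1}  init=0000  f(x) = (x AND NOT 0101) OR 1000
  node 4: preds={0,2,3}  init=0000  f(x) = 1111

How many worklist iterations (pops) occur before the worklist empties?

Trace (12 dequeues):
  [1] u=0 | in 0000 | out 1101 | prev 0000 | push {}
  [2] u=1 | in 1010 | out 0101 | prev 0000 | push {0}
  [3] u=2 | in 1101 | out 1111 | prev 1010 | push {1}
  [4] u=3 | in 1101 | out 1000 | prev 0000 | push {}
  [5] u=4 | in 1111 | out 1111 | prev 0000 | push {2}
  [6] u=0 | in 1111 | out 1111 | prev 1101 | push {3,4}
  [7] u=1 | in 1111 | out 0101 | ==
  [8] u=2 | in 1111 | out 1111 | ==
  [9] u=3 | in 1111 | out 1010 | prev 1000 | push {0,1}
  [10] u=4 | in 1111 | out 1111 | ==
  [11] u=0 | in 1111 | out 1111 | ==
  [12] u=1 | in 1111 | out 0101 | ==

Converged values:
  [0] 1111
  [1] 0101
  [2] 1111
  [3] 1010
  [4] 1111

12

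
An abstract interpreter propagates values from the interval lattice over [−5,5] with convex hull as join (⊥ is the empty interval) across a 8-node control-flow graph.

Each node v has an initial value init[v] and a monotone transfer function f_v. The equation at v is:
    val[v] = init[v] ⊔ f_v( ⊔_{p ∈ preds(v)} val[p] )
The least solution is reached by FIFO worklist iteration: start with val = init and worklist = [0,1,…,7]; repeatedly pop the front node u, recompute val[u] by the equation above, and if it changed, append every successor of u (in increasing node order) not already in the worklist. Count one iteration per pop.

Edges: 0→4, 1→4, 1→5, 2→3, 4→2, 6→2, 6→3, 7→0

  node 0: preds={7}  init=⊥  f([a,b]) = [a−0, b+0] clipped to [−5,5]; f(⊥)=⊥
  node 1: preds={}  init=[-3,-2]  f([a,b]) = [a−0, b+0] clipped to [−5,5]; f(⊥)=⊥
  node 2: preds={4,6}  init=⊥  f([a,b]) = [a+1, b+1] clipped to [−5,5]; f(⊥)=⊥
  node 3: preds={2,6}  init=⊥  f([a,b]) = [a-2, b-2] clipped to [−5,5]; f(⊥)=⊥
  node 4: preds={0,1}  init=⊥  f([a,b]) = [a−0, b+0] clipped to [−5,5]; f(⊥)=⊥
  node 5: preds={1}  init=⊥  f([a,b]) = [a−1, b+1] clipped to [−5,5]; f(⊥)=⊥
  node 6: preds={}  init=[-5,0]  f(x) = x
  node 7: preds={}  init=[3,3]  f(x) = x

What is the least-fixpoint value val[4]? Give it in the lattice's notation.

Iteration log — 10 steps:
  step 1. node 0  ⊔preds=[3,3]  new=[3,3]  old=⊥  +wl: 
  step 2. node 1  ⊔preds=⊥  new=[-3,-2]  stable
  step 3. node 2  ⊔preds=[-5,0]  new=[-4,1]  old=⊥  +wl: 
  step 4. node 3  ⊔preds=[-5,1]  new=[-5,-1]  old=⊥  +wl: 
  step 5. node 4  ⊔preds=[-3,3]  new=[-3,3]  old=⊥  +wl: 2
  step 6. node 5  ⊔preds=[-3,-2]  new=[-4,-1]  old=⊥  +wl: 
  step 7. node 6  ⊔preds=⊥  new=[-5,0]  stable
  step 8. node 7  ⊔preds=⊥  new=[3,3]  stable
  step 9. node 2  ⊔preds=[-5,3]  new=[-4,4]  old=[-4,1]  +wl: 3
  step 10. node 3  ⊔preds=[-5,4]  new=[-5,2]  old=[-5,-1]  +wl: 

Least fixpoint reached:
  node 0: [3,3]
  node 1: [-3,-2]
  node 2: [-4,4]
  node 3: [-5,2]
  node 4: [-3,3]
  node 5: [-4,-1]
  node 6: [-5,0]
  node 7: [3,3]

[-3,3]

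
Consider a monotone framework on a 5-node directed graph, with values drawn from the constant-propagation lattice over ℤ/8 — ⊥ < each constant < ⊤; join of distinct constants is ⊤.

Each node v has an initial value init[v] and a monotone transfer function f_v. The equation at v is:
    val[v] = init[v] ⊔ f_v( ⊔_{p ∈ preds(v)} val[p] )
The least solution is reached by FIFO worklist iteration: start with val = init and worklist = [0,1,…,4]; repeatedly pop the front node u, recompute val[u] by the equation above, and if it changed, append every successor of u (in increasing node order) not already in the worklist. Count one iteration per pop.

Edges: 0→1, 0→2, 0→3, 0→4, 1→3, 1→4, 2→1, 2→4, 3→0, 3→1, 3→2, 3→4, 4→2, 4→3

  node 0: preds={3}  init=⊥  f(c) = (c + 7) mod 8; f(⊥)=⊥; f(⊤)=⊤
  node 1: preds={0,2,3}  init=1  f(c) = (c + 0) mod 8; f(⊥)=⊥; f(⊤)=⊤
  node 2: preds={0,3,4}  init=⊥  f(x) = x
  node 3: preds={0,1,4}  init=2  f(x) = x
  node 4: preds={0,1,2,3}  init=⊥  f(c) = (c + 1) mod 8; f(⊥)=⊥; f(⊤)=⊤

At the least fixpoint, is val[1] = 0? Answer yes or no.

no

Trace (11 dequeues):
  [1] u=0 | in 2 | out 1 | prev ⊥ | push {}
  [2] u=1 | in ⊤ | out ⊤ | prev 1 | push {}
  [3] u=2 | in ⊤ | out ⊤ | prev ⊥ | push {1}
  [4] u=3 | in ⊤ | out ⊤ | prev 2 | push {0,2}
  [5] u=4 | in ⊤ | out ⊤ | prev ⊥ | push {3}
  [6] u=1 | in ⊤ | out ⊤ | ==
  [7] u=0 | in ⊤ | out ⊤ | prev 1 | push {1,4}
  [8] u=2 | in ⊤ | out ⊤ | ==
  [9] u=3 | in ⊤ | out ⊤ | ==
  [10] u=1 | in ⊤ | out ⊤ | ==
  [11] u=4 | in ⊤ | out ⊤ | ==

Converged values:
  [0] ⊤
  [1] ⊤
  [2] ⊤
  [3] ⊤
  [4] ⊤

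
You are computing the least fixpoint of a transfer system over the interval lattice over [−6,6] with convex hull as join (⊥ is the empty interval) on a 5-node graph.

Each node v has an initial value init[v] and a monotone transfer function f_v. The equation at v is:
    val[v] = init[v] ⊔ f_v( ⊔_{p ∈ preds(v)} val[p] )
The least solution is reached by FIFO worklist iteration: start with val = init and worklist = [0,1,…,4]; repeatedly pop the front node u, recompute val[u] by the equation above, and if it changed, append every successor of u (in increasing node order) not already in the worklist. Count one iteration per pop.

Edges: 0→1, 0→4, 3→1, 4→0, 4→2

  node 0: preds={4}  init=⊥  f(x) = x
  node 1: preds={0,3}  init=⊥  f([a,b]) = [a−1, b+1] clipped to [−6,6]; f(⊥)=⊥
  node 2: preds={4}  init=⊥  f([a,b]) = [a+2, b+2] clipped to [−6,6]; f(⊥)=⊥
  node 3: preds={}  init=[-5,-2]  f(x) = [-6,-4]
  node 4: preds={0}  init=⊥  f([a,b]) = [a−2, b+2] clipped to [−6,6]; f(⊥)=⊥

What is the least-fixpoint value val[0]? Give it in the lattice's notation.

Iteration log — 6 steps:
  step 1. node 0  ⊔preds=⊥  new=⊥  stable
  step 2. node 1  ⊔preds=[-5,-2]  new=[-6,-1]  old=⊥  +wl: 
  step 3. node 2  ⊔preds=⊥  new=⊥  stable
  step 4. node 3  ⊔preds=⊥  new=[-6,-2]  old=[-5,-2]  +wl: 1
  step 5. node 4  ⊔preds=⊥  new=⊥  stable
  step 6. node 1  ⊔preds=[-6,-2]  new=[-6,-1]  stable

Least fixpoint reached:
  node 0: ⊥
  node 1: [-6,-1]
  node 2: ⊥
  node 3: [-6,-2]
  node 4: ⊥

⊥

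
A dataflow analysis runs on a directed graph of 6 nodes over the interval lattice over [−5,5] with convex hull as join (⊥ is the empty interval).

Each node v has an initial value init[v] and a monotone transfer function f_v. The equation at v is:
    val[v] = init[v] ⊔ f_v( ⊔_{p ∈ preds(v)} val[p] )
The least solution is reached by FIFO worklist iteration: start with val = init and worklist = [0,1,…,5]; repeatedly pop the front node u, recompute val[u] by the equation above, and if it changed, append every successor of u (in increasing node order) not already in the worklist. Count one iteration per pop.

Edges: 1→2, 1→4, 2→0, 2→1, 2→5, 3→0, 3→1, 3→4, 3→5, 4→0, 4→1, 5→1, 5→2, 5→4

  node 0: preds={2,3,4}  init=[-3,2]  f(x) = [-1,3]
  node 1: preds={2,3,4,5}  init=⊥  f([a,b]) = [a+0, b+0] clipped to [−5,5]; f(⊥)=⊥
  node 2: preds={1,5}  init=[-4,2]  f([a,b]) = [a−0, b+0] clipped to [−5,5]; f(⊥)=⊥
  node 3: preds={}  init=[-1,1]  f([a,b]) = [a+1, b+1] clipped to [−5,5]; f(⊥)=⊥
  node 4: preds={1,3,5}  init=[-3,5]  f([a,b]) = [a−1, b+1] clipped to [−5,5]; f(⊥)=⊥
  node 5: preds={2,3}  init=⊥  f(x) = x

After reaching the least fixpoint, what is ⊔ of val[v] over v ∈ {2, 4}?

[-5,5]

Worklist (16 pops):
  #1 pop 0: in=[-4,5] → [-3,3] (was [-3,2]); enqueue []
  #2 pop 1: in=[-4,5] → [-4,5] (was ⊥); enqueue []
  #3 pop 2: in=[-4,5] → [-4,5] (was [-4,2]); enqueue [0,1]
  #4 pop 3: in=⊥ → [-1,1] (no change)
  #5 pop 4: in=[-4,5] → [-5,5] (was [-3,5]); enqueue []
  #6 pop 5: in=[-4,5] → [-4,5] (was ⊥); enqueue [2,4]
  #7 pop 0: in=[-5,5] → [-3,3] (no change)
  #8 pop 1: in=[-5,5] → [-5,5] (was [-4,5]); enqueue []
  #9 pop 2: in=[-5,5] → [-5,5] (was [-4,5]); enqueue [0,1,5]
  #10 pop 4: in=[-5,5] → [-5,5] (no change)
  #11 pop 0: in=[-5,5] → [-3,3] (no change)
  #12 pop 1: in=[-5,5] → [-5,5] (no change)
  #13 pop 5: in=[-5,5] → [-5,5] (was [-4,5]); enqueue [1,2,4]
  #14 pop 1: in=[-5,5] → [-5,5] (no change)
  #15 pop 2: in=[-5,5] → [-5,5] (no change)
  #16 pop 4: in=[-5,5] → [-5,5] (no change)

Fixpoint:
  val[0] = [-3,3]
  val[1] = [-5,5]
  val[2] = [-5,5]
  val[3] = [-1,1]
  val[4] = [-5,5]
  val[5] = [-5,5]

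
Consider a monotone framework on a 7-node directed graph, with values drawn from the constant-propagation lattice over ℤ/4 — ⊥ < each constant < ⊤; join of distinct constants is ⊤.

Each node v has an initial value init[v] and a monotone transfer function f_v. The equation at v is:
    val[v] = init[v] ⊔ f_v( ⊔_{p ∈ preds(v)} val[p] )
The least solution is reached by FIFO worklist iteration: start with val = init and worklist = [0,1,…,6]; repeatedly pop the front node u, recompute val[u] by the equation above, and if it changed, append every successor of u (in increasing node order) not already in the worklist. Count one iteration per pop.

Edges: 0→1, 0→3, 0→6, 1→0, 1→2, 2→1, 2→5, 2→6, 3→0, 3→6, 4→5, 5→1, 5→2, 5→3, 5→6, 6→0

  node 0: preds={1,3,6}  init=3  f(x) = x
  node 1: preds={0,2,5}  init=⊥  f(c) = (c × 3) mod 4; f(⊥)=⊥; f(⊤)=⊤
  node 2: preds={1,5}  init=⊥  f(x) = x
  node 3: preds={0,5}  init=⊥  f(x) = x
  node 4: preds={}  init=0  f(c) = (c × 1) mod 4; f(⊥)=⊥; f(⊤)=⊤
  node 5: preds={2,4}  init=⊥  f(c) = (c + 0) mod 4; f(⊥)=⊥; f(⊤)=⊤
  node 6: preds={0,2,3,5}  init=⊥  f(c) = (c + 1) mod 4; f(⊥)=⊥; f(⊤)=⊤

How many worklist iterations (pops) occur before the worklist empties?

15

Iteration log — 15 steps:
  step 1. node 0  ⊔preds=⊥  new=3  stable
  step 2. node 1  ⊔preds=3  new=1  old=⊥  +wl: 0
  step 3. node 2  ⊔preds=1  new=1  old=⊥  +wl: 1
  step 4. node 3  ⊔preds=3  new=3  old=⊥  +wl: 
  step 5. node 4  ⊔preds=⊥  new=0  stable
  step 6. node 5  ⊔preds=⊤  new=⊤  old=⊥  +wl: 2,3
  step 7. node 6  ⊔preds=⊤  new=⊤  old=⊥  +wl: 
  step 8. node 0  ⊔preds=⊤  new=⊤  old=3  +wl: 6
  step 9. node 1  ⊔preds=⊤  new=⊤  old=1  +wl: 0
  step 10. node 2  ⊔preds=⊤  new=⊤  old=1  +wl: 1,5
  step 11. node 3  ⊔preds=⊤  new=⊤  old=3  +wl: 
  step 12. node 6  ⊔preds=⊤  new=⊤  stable
  step 13. node 0  ⊔preds=⊤  new=⊤  stable
  step 14. node 1  ⊔preds=⊤  new=⊤  stable
  step 15. node 5  ⊔preds=⊤  new=⊤  stable

Least fixpoint reached:
  node 0: ⊤
  node 1: ⊤
  node 2: ⊤
  node 3: ⊤
  node 4: 0
  node 5: ⊤
  node 6: ⊤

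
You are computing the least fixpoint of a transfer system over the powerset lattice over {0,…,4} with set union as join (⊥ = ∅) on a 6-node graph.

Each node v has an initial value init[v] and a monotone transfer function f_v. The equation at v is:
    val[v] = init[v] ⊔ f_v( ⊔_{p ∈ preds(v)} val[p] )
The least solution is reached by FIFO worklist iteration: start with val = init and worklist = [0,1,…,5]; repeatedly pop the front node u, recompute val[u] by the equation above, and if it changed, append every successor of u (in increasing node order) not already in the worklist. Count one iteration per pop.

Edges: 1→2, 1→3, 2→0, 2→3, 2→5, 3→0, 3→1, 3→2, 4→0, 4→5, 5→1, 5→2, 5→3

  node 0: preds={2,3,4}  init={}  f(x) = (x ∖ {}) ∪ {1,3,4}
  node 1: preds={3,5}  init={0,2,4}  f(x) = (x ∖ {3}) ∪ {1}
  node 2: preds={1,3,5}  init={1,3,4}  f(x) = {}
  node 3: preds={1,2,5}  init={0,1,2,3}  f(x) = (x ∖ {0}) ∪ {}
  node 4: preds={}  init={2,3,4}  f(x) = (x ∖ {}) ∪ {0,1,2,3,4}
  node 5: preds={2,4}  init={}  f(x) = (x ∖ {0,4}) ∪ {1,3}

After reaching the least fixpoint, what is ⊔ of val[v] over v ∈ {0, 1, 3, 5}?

Trace (10 dequeues):
  [1] u=0 | in {0,1,2,3,4} | out {0,1,2,3,4} | prev {} | push {}
  [2] u=1 | in {0,1,2,3} | out {0,1,2,4} | prev {0,2,4} | push {}
  [3] u=2 | in {0,1,2,3,4} | out {1,3,4} | ==
  [4] u=3 | in {0,1,2,3,4} | out {0,1,2,3,4} | prev {0,1,2,3} | push {0,1,2}
  [5] u=4 | in {} | out {0,1,2,3,4} | prev {2,3,4} | push {}
  [6] u=5 | in {0,1,2,3,4} | out {1,2,3} | prev {} | push {3}
  [7] u=0 | in {0,1,2,3,4} | out {0,1,2,3,4} | ==
  [8] u=1 | in {0,1,2,3,4} | out {0,1,2,4} | ==
  [9] u=2 | in {0,1,2,3,4} | out {1,3,4} | ==
  [10] u=3 | in {0,1,2,3,4} | out {0,1,2,3,4} | ==

Converged values:
  [0] {0,1,2,3,4}
  [1] {0,1,2,4}
  [2] {1,3,4}
  [3] {0,1,2,3,4}
  [4] {0,1,2,3,4}
  [5] {1,2,3}

{0,1,2,3,4}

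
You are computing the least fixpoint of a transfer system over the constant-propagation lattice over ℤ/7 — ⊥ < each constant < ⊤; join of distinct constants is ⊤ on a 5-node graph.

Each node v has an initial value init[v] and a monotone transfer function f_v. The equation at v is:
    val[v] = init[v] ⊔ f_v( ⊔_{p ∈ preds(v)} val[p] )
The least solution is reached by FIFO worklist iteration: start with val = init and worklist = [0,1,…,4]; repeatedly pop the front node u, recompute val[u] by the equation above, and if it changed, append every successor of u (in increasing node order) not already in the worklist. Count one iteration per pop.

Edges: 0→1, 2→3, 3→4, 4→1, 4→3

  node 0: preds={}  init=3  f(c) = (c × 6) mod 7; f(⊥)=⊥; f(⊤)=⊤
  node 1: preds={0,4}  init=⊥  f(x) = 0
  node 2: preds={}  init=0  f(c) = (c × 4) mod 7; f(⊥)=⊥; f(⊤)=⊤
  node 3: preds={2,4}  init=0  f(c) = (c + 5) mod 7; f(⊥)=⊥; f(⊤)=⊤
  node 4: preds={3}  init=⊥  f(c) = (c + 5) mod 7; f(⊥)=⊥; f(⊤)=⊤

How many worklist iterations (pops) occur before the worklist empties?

7

Trace (7 dequeues):
  [1] u=0 | in ⊥ | out 3 | ==
  [2] u=1 | in 3 | out 0 | prev ⊥ | push {}
  [3] u=2 | in ⊥ | out 0 | ==
  [4] u=3 | in 0 | out ⊤ | prev 0 | push {}
  [5] u=4 | in ⊤ | out ⊤ | prev ⊥ | push {1,3}
  [6] u=1 | in ⊤ | out 0 | ==
  [7] u=3 | in ⊤ | out ⊤ | ==

Converged values:
  [0] 3
  [1] 0
  [2] 0
  [3] ⊤
  [4] ⊤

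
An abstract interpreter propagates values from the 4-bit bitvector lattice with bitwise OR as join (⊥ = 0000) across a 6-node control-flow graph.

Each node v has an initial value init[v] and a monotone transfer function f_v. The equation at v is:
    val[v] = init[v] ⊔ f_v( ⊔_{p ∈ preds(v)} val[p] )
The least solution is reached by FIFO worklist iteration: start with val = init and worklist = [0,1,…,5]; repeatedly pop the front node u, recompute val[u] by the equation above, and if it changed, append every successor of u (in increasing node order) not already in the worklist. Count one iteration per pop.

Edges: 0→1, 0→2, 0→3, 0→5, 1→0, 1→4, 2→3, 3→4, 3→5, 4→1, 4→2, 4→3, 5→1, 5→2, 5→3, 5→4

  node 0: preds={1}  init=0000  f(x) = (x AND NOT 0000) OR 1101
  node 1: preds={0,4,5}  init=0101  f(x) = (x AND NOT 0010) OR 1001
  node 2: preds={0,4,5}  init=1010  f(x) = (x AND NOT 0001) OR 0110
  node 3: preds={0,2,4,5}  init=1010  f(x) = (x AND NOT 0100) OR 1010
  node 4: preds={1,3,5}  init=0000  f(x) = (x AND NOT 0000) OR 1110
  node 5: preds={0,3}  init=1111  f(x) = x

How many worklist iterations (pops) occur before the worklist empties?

Trace (10 dequeues):
  [1] u=0 | in 0101 | out 1101 | prev 0000 | push {}
  [2] u=1 | in 1111 | out 1101 | prev 0101 | push {0}
  [3] u=2 | in 1111 | out 1110 | prev 1010 | push {}
  [4] u=3 | in 1111 | out 1011 | prev 1010 | push {}
  [5] u=4 | in 1111 | out 1111 | prev 0000 | push {1,2,3}
  [6] u=5 | in 1111 | out 1111 | ==
  [7] u=0 | in 1101 | out 1101 | ==
  [8] u=1 | in 1111 | out 1101 | ==
  [9] u=2 | in 1111 | out 1110 | ==
  [10] u=3 | in 1111 | out 1011 | ==

Converged values:
  [0] 1101
  [1] 1101
  [2] 1110
  [3] 1011
  [4] 1111
  [5] 1111

10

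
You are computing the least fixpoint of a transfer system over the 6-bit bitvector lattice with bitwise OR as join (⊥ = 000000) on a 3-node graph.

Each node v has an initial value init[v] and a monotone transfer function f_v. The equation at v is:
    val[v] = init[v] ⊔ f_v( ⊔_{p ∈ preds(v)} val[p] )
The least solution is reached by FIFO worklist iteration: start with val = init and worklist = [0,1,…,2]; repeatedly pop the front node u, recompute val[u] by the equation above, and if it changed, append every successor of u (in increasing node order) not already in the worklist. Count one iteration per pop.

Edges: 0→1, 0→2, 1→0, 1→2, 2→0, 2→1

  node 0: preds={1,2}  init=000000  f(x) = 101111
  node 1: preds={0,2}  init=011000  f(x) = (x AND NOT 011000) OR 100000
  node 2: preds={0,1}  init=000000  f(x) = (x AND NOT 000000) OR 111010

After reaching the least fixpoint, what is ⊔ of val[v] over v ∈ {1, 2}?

Trace (5 dequeues):
  [1] u=0 | in 011000 | out 101111 | prev 000000 | push {}
  [2] u=1 | in 101111 | out 111111 | prev 011000 | push {0}
  [3] u=2 | in 111111 | out 111111 | prev 000000 | push {1}
  [4] u=0 | in 111111 | out 101111 | ==
  [5] u=1 | in 111111 | out 111111 | ==

Converged values:
  [0] 101111
  [1] 111111
  [2] 111111

111111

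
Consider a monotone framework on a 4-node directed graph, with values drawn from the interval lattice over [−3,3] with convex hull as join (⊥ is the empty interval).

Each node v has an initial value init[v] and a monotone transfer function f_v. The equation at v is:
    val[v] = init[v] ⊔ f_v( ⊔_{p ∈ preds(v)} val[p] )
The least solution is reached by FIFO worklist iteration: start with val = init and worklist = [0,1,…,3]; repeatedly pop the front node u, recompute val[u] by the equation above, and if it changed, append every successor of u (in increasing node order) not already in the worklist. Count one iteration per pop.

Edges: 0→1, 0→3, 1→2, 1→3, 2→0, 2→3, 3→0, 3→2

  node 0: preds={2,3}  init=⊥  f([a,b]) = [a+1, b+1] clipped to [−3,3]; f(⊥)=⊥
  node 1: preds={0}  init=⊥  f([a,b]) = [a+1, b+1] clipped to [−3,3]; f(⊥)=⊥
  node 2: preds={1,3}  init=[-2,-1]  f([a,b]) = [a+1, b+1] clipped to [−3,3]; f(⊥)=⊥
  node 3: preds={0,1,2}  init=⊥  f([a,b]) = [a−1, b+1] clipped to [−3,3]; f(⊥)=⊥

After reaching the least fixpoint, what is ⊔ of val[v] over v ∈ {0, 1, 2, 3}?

[-3,3]

Trace (10 dequeues):
  [1] u=0 | in [-2,-1] | out [-1,0] | prev ⊥ | push {}
  [2] u=1 | in [-1,0] | out [0,1] | prev ⊥ | push {}
  [3] u=2 | in [0,1] | out [-2,2] | prev [-2,-1] | push {0}
  [4] u=3 | in [-2,2] | out [-3,3] | prev ⊥ | push {2}
  [5] u=0 | in [-3,3] | out [-2,3] | prev [-1,0] | push {1,3}
  [6] u=2 | in [-3,3] | out [-2,3] | prev [-2,2] | push {0}
  [7] u=1 | in [-2,3] | out [-1,3] | prev [0,1] | push {2}
  [8] u=3 | in [-2,3] | out [-3,3] | ==
  [9] u=0 | in [-3,3] | out [-2,3] | ==
  [10] u=2 | in [-3,3] | out [-2,3] | ==

Converged values:
  [0] [-2,3]
  [1] [-1,3]
  [2] [-2,3]
  [3] [-3,3]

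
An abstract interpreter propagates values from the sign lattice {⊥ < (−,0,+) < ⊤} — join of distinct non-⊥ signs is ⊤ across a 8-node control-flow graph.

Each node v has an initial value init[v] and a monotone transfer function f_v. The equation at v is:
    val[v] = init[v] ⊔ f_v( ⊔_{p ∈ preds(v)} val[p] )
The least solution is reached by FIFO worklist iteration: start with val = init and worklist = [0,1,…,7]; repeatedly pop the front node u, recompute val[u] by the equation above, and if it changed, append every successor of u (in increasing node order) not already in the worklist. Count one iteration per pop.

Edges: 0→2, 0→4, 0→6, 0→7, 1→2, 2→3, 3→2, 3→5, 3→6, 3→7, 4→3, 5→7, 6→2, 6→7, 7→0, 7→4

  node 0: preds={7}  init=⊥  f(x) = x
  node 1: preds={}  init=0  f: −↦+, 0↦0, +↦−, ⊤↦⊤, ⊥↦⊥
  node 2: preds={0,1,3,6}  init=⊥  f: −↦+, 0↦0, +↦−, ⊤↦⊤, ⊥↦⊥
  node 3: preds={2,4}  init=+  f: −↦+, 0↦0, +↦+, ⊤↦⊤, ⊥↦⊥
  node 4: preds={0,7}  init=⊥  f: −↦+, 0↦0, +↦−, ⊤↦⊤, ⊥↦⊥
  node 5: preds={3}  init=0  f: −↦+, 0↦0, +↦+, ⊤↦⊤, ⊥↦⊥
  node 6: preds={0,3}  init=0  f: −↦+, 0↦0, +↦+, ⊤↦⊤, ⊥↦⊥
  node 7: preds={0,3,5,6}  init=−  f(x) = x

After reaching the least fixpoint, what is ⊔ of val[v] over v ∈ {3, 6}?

Iteration log — 16 steps:
  step 1. node 0  ⊔preds=−  new=−  old=⊥  +wl: 
  step 2. node 1  ⊔preds=⊥  new=0  stable
  step 3. node 2  ⊔preds=⊤  new=⊤  old=⊥  +wl: 
  step 4. node 3  ⊔preds=⊤  new=⊤  old=+  +wl: 2
  step 5. node 4  ⊔preds=−  new=+  old=⊥  +wl: 3
  step 6. node 5  ⊔preds=⊤  new=⊤  old=0  +wl: 
  step 7. node 6  ⊔preds=⊤  new=⊤  old=0  +wl: 
  step 8. node 7  ⊔preds=⊤  new=⊤  old=−  +wl: 0,4
  step 9. node 2  ⊔preds=⊤  new=⊤  stable
  step 10. node 3  ⊔preds=⊤  new=⊤  stable
  step 11. node 0  ⊔preds=⊤  new=⊤  old=−  +wl: 2,6,7
  step 12. node 4  ⊔preds=⊤  new=⊤  old=+  +wl: 3
  step 13. node 2  ⊔preds=⊤  new=⊤  stable
  step 14. node 6  ⊔preds=⊤  new=⊤  stable
  step 15. node 7  ⊔preds=⊤  new=⊤  stable
  step 16. node 3  ⊔preds=⊤  new=⊤  stable

Least fixpoint reached:
  node 0: ⊤
  node 1: 0
  node 2: ⊤
  node 3: ⊤
  node 4: ⊤
  node 5: ⊤
  node 6: ⊤
  node 7: ⊤

⊤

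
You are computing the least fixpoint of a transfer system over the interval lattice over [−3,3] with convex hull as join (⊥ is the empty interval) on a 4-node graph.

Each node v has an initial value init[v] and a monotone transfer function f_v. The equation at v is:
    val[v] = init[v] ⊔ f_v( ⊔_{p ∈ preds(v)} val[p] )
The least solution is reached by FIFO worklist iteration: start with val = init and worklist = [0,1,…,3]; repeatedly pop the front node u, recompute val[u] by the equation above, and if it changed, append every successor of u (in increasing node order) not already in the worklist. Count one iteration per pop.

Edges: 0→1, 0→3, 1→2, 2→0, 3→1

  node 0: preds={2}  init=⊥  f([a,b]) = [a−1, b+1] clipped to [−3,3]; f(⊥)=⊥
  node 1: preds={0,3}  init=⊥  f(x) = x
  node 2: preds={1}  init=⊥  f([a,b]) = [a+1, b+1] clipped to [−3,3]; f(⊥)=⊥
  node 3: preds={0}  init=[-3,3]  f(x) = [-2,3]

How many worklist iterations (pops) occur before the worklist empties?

Iteration log — 7 steps:
  step 1. node 0  ⊔preds=⊥  new=⊥  stable
  step 2. node 1  ⊔preds=[-3,3]  new=[-3,3]  old=⊥  +wl: 
  step 3. node 2  ⊔preds=[-3,3]  new=[-2,3]  old=⊥  +wl: 0
  step 4. node 3  ⊔preds=⊥  new=[-3,3]  stable
  step 5. node 0  ⊔preds=[-2,3]  new=[-3,3]  old=⊥  +wl: 1,3
  step 6. node 1  ⊔preds=[-3,3]  new=[-3,3]  stable
  step 7. node 3  ⊔preds=[-3,3]  new=[-3,3]  stable

Least fixpoint reached:
  node 0: [-3,3]
  node 1: [-3,3]
  node 2: [-2,3]
  node 3: [-3,3]

7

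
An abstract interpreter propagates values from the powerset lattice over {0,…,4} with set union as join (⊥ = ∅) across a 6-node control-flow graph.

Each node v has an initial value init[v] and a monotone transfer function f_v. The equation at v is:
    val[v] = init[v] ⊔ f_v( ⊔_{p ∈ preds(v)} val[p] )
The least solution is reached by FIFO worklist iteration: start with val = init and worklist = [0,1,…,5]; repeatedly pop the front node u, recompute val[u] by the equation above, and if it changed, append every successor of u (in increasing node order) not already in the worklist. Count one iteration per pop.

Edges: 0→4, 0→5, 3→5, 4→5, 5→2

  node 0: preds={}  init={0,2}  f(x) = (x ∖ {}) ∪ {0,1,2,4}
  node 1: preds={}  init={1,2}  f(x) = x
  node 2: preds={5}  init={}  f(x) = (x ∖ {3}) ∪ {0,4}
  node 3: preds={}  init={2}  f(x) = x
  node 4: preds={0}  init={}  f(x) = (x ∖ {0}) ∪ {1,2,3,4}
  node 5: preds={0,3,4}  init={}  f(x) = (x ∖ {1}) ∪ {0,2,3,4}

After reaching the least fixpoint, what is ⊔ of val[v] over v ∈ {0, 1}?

{0,1,2,4}

Worklist (7 pops):
  #1 pop 0: in={} → {0,1,2,4} (was {0,2}); enqueue []
  #2 pop 1: in={} → {1,2} (no change)
  #3 pop 2: in={} → {0,4} (was {}); enqueue []
  #4 pop 3: in={} → {2} (no change)
  #5 pop 4: in={0,1,2,4} → {1,2,3,4} (was {}); enqueue []
  #6 pop 5: in={0,1,2,3,4} → {0,2,3,4} (was {}); enqueue [2]
  #7 pop 2: in={0,2,3,4} → {0,2,4} (was {0,4}); enqueue []

Fixpoint:
  val[0] = {0,1,2,4}
  val[1] = {1,2}
  val[2] = {0,2,4}
  val[3] = {2}
  val[4] = {1,2,3,4}
  val[5] = {0,2,3,4}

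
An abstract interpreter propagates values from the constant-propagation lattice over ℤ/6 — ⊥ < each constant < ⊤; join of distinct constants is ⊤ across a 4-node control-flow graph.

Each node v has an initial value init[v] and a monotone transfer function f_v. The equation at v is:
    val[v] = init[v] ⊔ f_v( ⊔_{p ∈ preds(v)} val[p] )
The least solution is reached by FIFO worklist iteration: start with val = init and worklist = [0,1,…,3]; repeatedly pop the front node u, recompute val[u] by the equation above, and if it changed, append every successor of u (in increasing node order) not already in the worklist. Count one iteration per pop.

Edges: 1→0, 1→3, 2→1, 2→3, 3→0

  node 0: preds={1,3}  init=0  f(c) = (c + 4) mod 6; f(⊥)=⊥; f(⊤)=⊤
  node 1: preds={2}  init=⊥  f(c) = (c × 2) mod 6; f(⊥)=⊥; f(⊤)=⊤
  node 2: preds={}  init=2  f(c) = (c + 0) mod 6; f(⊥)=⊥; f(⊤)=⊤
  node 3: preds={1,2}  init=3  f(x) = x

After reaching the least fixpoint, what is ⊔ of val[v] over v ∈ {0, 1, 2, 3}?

Trace (5 dequeues):
  [1] u=0 | in 3 | out ⊤ | prev 0 | push {}
  [2] u=1 | in 2 | out 4 | prev ⊥ | push {0}
  [3] u=2 | in ⊥ | out 2 | ==
  [4] u=3 | in ⊤ | out ⊤ | prev 3 | push {}
  [5] u=0 | in ⊤ | out ⊤ | ==

Converged values:
  [0] ⊤
  [1] 4
  [2] 2
  [3] ⊤

⊤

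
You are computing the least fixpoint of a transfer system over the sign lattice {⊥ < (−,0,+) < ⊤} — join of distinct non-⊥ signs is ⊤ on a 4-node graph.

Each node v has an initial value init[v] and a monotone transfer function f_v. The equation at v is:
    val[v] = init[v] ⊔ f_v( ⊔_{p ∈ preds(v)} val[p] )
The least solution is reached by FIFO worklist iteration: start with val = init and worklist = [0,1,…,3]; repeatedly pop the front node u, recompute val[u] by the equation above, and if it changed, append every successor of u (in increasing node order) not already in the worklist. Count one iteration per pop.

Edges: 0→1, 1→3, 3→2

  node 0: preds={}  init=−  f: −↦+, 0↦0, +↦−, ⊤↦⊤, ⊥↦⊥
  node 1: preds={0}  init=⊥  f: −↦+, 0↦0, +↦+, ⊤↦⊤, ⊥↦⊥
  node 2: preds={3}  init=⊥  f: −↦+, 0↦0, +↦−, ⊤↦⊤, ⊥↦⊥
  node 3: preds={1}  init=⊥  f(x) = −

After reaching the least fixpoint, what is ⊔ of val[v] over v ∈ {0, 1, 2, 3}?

⊤

Worklist (5 pops):
  #1 pop 0: in=⊥ → − (no change)
  #2 pop 1: in=− → + (was ⊥); enqueue []
  #3 pop 2: in=⊥ → ⊥ (no change)
  #4 pop 3: in=+ → − (was ⊥); enqueue [2]
  #5 pop 2: in=− → + (was ⊥); enqueue []

Fixpoint:
  val[0] = −
  val[1] = +
  val[2] = +
  val[3] = −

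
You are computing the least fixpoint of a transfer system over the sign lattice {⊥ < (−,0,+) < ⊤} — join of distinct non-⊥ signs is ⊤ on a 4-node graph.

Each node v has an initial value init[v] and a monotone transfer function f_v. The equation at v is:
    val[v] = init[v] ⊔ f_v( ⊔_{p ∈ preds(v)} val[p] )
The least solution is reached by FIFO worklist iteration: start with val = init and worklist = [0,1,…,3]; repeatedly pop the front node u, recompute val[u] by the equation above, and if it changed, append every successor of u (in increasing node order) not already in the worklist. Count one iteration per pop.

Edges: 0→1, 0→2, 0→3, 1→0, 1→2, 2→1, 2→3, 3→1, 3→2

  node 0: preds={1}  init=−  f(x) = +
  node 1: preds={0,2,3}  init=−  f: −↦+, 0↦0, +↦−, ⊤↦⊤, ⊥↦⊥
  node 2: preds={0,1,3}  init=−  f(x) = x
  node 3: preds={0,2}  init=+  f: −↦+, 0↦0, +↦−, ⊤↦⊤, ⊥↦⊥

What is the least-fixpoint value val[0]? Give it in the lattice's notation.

⊤

Worklist (7 pops):
  #1 pop 0: in=− → ⊤ (was −); enqueue []
  #2 pop 1: in=⊤ → ⊤ (was −); enqueue [0]
  #3 pop 2: in=⊤ → ⊤ (was −); enqueue [1]
  #4 pop 3: in=⊤ → ⊤ (was +); enqueue [2]
  #5 pop 0: in=⊤ → ⊤ (no change)
  #6 pop 1: in=⊤ → ⊤ (no change)
  #7 pop 2: in=⊤ → ⊤ (no change)

Fixpoint:
  val[0] = ⊤
  val[1] = ⊤
  val[2] = ⊤
  val[3] = ⊤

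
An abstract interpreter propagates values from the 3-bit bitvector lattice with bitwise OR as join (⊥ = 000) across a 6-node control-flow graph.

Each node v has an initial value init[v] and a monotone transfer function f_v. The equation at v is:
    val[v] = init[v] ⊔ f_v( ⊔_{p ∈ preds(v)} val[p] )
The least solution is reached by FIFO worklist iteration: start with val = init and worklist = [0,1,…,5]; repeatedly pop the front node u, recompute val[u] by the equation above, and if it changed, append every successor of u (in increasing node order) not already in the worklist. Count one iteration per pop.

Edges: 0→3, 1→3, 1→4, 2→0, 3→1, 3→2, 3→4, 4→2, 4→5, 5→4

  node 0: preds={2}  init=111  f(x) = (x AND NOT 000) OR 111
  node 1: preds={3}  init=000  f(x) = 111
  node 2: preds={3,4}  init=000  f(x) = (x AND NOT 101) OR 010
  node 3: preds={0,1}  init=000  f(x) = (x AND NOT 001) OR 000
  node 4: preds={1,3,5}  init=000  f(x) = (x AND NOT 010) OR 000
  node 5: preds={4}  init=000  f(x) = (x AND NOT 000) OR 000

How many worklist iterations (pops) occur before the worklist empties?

Worklist (10 pops):
  #1 pop 0: in=000 → 111 (no change)
  #2 pop 1: in=000 → 111 (was 000); enqueue []
  #3 pop 2: in=000 → 010 (was 000); enqueue [0]
  #4 pop 3: in=111 → 110 (was 000); enqueue [1,2]
  #5 pop 4: in=111 → 101 (was 000); enqueue []
  #6 pop 5: in=101 → 101 (was 000); enqueue [4]
  #7 pop 0: in=010 → 111 (no change)
  #8 pop 1: in=110 → 111 (no change)
  #9 pop 2: in=111 → 010 (no change)
  #10 pop 4: in=111 → 101 (no change)

Fixpoint:
  val[0] = 111
  val[1] = 111
  val[2] = 010
  val[3] = 110
  val[4] = 101
  val[5] = 101

10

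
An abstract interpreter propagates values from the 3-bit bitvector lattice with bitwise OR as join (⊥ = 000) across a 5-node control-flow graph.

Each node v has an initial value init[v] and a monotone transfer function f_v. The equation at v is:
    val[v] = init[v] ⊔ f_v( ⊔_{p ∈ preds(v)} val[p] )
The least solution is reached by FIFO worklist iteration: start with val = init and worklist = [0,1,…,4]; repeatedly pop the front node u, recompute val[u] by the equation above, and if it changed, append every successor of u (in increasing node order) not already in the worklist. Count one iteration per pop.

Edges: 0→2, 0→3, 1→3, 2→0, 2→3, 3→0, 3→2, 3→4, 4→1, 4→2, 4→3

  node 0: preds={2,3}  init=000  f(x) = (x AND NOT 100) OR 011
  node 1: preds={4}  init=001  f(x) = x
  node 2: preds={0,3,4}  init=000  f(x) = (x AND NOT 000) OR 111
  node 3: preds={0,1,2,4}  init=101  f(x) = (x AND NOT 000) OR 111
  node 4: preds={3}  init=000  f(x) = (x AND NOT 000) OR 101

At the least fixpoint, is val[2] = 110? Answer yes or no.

Worklist (9 pops):
  #1 pop 0: in=101 → 011 (was 000); enqueue []
  #2 pop 1: in=000 → 001 (no change)
  #3 pop 2: in=111 → 111 (was 000); enqueue [0]
  #4 pop 3: in=111 → 111 (was 101); enqueue [2]
  #5 pop 4: in=111 → 111 (was 000); enqueue [1,3]
  #6 pop 0: in=111 → 011 (no change)
  #7 pop 2: in=111 → 111 (no change)
  #8 pop 1: in=111 → 111 (was 001); enqueue []
  #9 pop 3: in=111 → 111 (no change)

Fixpoint:
  val[0] = 011
  val[1] = 111
  val[2] = 111
  val[3] = 111
  val[4] = 111

no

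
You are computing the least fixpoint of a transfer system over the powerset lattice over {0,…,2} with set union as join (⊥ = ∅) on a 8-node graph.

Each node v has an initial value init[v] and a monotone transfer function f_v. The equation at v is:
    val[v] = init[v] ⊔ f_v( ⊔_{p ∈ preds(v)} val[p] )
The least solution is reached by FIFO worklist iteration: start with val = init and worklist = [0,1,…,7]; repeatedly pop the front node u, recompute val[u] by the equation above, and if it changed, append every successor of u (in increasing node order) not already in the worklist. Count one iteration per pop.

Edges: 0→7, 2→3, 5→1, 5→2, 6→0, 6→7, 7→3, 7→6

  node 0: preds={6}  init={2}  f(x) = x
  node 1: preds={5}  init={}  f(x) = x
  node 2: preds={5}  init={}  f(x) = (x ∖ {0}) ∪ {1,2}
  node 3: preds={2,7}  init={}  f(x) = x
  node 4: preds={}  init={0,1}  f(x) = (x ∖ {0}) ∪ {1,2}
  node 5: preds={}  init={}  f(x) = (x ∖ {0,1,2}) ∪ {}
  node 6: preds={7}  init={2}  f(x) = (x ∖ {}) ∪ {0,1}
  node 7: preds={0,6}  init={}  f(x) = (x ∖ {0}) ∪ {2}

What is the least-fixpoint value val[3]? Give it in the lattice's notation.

{1,2}

Iteration log — 12 steps:
  step 1. node 0  ⊔preds={2}  new={2}  stable
  step 2. node 1  ⊔preds={}  new={}  stable
  step 3. node 2  ⊔preds={}  new={1,2}  old={}  +wl: 
  step 4. node 3  ⊔preds={1,2}  new={1,2}  old={}  +wl: 
  step 5. node 4  ⊔preds={}  new={0,1,2}  old={0,1}  +wl: 
  step 6. node 5  ⊔preds={}  new={}  stable
  step 7. node 6  ⊔preds={}  new={0,1,2}  old={2}  +wl: 0
  step 8. node 7  ⊔preds={0,1,2}  new={1,2}  old={}  +wl: 3,6
  step 9. node 0  ⊔preds={0,1,2}  new={0,1,2}  old={2}  +wl: 7
  step 10. node 3  ⊔preds={1,2}  new={1,2}  stable
  step 11. node 6  ⊔preds={1,2}  new={0,1,2}  stable
  step 12. node 7  ⊔preds={0,1,2}  new={1,2}  stable

Least fixpoint reached:
  node 0: {0,1,2}
  node 1: {}
  node 2: {1,2}
  node 3: {1,2}
  node 4: {0,1,2}
  node 5: {}
  node 6: {0,1,2}
  node 7: {1,2}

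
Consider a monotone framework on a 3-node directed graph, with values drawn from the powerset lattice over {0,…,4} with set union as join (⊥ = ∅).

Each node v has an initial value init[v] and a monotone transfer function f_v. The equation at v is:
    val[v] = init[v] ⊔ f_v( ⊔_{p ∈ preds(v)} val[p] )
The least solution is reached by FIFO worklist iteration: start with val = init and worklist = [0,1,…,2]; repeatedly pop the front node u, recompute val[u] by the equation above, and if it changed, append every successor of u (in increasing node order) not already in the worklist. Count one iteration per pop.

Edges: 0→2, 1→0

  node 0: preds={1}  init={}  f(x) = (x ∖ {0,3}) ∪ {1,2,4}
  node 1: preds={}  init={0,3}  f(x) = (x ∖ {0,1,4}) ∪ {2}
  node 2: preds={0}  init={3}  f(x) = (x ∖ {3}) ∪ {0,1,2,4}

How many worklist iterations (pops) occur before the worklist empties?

Iteration log — 4 steps:
  step 1. node 0  ⊔preds={0,3}  new={1,2,4}  old={}  +wl: 
  step 2. node 1  ⊔preds={}  new={0,2,3}  old={0,3}  +wl: 0
  step 3. node 2  ⊔preds={1,2,4}  new={0,1,2,3,4}  old={3}  +wl: 
  step 4. node 0  ⊔preds={0,2,3}  new={1,2,4}  stable

Least fixpoint reached:
  node 0: {1,2,4}
  node 1: {0,2,3}
  node 2: {0,1,2,3,4}

4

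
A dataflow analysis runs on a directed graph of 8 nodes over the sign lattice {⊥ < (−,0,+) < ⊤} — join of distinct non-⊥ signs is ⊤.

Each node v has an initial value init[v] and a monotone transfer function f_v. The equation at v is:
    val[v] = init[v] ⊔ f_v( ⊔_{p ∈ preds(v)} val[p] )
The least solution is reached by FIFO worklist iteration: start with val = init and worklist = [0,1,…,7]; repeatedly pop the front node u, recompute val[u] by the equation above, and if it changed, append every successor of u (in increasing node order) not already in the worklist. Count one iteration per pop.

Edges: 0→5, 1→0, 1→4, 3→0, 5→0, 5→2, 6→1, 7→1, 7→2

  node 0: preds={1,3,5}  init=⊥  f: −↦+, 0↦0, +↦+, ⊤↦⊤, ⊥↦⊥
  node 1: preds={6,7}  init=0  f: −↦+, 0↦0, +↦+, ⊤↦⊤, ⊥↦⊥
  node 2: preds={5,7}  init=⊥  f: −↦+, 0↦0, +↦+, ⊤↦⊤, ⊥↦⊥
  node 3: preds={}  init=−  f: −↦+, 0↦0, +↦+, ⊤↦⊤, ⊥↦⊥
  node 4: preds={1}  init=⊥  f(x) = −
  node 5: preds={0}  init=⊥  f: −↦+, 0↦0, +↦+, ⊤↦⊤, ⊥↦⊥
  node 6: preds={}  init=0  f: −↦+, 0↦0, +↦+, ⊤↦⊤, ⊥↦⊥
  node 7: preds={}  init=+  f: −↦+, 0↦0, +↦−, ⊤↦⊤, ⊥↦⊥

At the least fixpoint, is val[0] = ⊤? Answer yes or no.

yes

Worklist (10 pops):
  #1 pop 0: in=⊤ → ⊤ (was ⊥); enqueue []
  #2 pop 1: in=⊤ → ⊤ (was 0); enqueue [0]
  #3 pop 2: in=+ → + (was ⊥); enqueue []
  #4 pop 3: in=⊥ → − (no change)
  #5 pop 4: in=⊤ → − (was ⊥); enqueue []
  #6 pop 5: in=⊤ → ⊤ (was ⊥); enqueue [2]
  #7 pop 6: in=⊥ → 0 (no change)
  #8 pop 7: in=⊥ → + (no change)
  #9 pop 0: in=⊤ → ⊤ (no change)
  #10 pop 2: in=⊤ → ⊤ (was +); enqueue []

Fixpoint:
  val[0] = ⊤
  val[1] = ⊤
  val[2] = ⊤
  val[3] = −
  val[4] = −
  val[5] = ⊤
  val[6] = 0
  val[7] = +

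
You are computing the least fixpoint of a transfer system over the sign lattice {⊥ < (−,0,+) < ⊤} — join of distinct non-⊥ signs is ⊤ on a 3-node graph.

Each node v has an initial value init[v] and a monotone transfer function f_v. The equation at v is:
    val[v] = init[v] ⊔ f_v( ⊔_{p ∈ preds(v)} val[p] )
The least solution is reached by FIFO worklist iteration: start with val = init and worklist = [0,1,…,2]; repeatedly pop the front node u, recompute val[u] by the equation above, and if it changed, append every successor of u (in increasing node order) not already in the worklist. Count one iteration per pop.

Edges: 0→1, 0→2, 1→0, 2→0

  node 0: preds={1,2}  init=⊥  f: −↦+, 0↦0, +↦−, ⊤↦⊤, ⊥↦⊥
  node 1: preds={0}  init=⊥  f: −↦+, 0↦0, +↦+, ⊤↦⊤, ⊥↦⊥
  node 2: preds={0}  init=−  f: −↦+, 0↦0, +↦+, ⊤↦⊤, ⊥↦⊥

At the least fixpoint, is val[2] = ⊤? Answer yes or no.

Iteration log — 7 steps:
  step 1. node 0  ⊔preds=−  new=+  old=⊥  +wl: 
  step 2. node 1  ⊔preds=+  new=+  old=⊥  +wl: 0
  step 3. node 2  ⊔preds=+  new=⊤  old=−  +wl: 
  step 4. node 0  ⊔preds=⊤  new=⊤  old=+  +wl: 1,2
  step 5. node 1  ⊔preds=⊤  new=⊤  old=+  +wl: 0
  step 6. node 2  ⊔preds=⊤  new=⊤  stable
  step 7. node 0  ⊔preds=⊤  new=⊤  stable

Least fixpoint reached:
  node 0: ⊤
  node 1: ⊤
  node 2: ⊤

yes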